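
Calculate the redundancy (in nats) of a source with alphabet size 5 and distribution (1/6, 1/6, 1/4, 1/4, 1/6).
0.0204 nats

Redundancy measures how far a source is from maximum entropy:
R = H_max - H(X)

Maximum entropy for 5 symbols: H_max = log_e(5) = 1.6094 nats
Actual entropy: H(X) = 1.5890 nats
Redundancy: R = 1.6094 - 1.5890 = 0.0204 nats

This redundancy represents potential for compression: the source could be compressed by 0.0204 nats per symbol.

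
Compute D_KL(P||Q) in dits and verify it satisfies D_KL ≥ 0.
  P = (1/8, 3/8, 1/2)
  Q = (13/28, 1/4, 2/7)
0.1163 dits

KL divergence satisfies the Gibbs inequality: D_KL(P||Q) ≥ 0 for all distributions P, Q.

D_KL(P||Q) = Σ p(x) log(p(x)/q(x))
Term by term:
  x=0: 1/8 × log_10[(1/8)/(13/28)] = -0.0712
  x=1: 3/8 × log_10[(3/8)/(1/4)] = 0.0660
  x=2: 1/2 × log_10[(1/2)/(2/7)] = 0.1215
D_KL(P||Q) = 0.1163 dits

D_KL(P||Q) = 0.1163 ≥ 0 ✓

This non-negativity is a fundamental property: relative entropy cannot be negative because it measures how different Q is from P.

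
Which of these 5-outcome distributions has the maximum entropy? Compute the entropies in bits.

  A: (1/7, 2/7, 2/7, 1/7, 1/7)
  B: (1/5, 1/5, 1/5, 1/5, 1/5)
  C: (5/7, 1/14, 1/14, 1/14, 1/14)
B

For a discrete distribution over n outcomes, entropy is maximized by the uniform distribution.

Computing entropies:
H(A) = 2.2359 bits
H(B) = 2.3219 bits
H(C) = 1.4345 bits

The uniform distribution (where all probabilities equal 1/5) achieves the maximum entropy of log_2(5) = 2.3219 bits.

Distribution B has the highest entropy.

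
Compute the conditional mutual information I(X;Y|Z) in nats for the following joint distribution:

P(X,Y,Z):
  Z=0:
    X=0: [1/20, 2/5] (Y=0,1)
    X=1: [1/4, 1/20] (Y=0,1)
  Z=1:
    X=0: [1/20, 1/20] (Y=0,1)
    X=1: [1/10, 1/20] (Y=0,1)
0.2161 nats

Conditional mutual information: I(X;Y|Z) = H(X|Z) + H(Y|Z) - H(X,Y|Z)

H(Z) = 0.5623
H(X,Z) = 1.2353 → H(X|Z) = 0.6730
H(Y,Z) = 1.2353 → H(Y|Z) = 0.6730
H(X,Y,Z) = 1.6923 → H(X,Y|Z) = 1.1299

I(X;Y|Z) = 0.6730 + 0.6730 - 1.1299 = 0.2161 nats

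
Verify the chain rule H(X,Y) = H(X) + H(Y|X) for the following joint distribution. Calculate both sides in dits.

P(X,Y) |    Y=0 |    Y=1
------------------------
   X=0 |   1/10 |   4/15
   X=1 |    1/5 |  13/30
H(X,Y) = 0.5502, H(X) = 0.2854, H(Y|X) = 0.2648 (all in dits)

Chain rule: H(X,Y) = H(X) + H(Y|X)

Left side — joint entropy directly:
H(X,Y) = -Σ p(x,y) log p(x,y) = 0.5502 dits

Right side — compute H(Y|X) from the conditional distributions:
P(X) = (11/30, 19/30), so H(X) = 0.2854 dits
H(Y|X) = Σ_x P(X=x) · H(Y|X=x):
  P(Y|X=0) = (3/11, 8/11), H(Y|X=0) = 0.2545, weight P(X=0) = 11/30
  P(Y|X=1) = (6/19, 13/19), H(Y|X=1) = 0.2708, weight P(X=1) = 19/30
H(Y|X) = 0.2648 dits

H(X) + H(Y|X) = 0.2854 + 0.2648 = 0.5502 dits

Both sides equal 0.5502 dits. ✓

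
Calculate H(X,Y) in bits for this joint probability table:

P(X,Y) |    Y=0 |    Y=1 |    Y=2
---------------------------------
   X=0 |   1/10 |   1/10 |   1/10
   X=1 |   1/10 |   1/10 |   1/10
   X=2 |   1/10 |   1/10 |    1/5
3.1219 bits

Joint entropy is H(X,Y) = -Σ_{x,y} p(x,y) log p(x,y).

Summing over all non-zero entries:
H(X,Y) = -[1/10·log_2(1/10) + 1/10·log_2(1/10) + 1/10·log_2(1/10) + 1/10·log_2(1/10) + 1/10·log_2(1/10) + 1/10·log_2(1/10) + 1/10·log_2(1/10) + 1/10·log_2(1/10) + 1/5·log_2(1/5)]
H(X,Y) = 3.1219 bits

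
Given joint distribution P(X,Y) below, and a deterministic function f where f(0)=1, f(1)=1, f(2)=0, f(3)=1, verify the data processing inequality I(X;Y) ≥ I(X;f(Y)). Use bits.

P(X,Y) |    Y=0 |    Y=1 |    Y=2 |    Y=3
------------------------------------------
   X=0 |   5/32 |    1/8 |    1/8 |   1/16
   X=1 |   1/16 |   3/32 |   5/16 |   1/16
I(X;Y) = 0.0902, I(X;f(Y)) = 0.0773, inequality holds: 0.0902 ≥ 0.0773

Data Processing Inequality: For any Markov chain X → Y → Z, we have I(X;Y) ≥ I(X;Z).

Here Z = f(Y) is a deterministic function of Y, forming X → Y → Z.

Original I(X;Y) = 0.0902 bits

After applying f:
P(X,Z) where Z=f(Y):
- P(X,Z=0) = P(X,Y=2)
- P(X,Z=1) = P(X,Y=0) + P(X,Y=1) + P(X,Y=3)

I(X;Z) = I(X;f(Y)) = 0.0773 bits

Verification: 0.0902 ≥ 0.0773 ✓

Information cannot be created by processing; the function f can only lose information about X.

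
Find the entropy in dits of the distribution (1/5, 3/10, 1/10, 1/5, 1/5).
0.6762 dits

Shannon entropy is H(X) = -Σ p(x) log p(x).

For P = (1/5, 3/10, 1/10, 1/5, 1/5):
H = -1/5 × log_10(1/5) -3/10 × log_10(3/10) -1/10 × log_10(1/10) -1/5 × log_10(1/5) -1/5 × log_10(1/5)
H = 0.6762 dits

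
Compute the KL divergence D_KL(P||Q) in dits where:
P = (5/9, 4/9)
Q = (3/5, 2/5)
0.0018 dits

KL divergence: D_KL(P||Q) = Σ p(x) log(p(x)/q(x))

Computing term by term:
  x=0: 5/9 × log_10[(5/9)/(3/5)] = 5/9 × -0.0334 = -0.0186
  x=1: 4/9 × log_10[(4/9)/(2/5)] = 4/9 × 0.0458 = 0.0203

D_KL(P||Q) = 0.0018 dits

Note: KL divergence is always non-negative and equals 0 iff P = Q.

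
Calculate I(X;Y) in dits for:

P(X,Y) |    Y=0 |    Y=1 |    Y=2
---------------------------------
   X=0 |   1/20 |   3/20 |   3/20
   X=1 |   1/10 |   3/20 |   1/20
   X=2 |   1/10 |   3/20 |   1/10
0.0150 dits

Mutual information: I(X;Y) = H(X) + H(Y) - H(X,Y)

Marginals:
P(X) = (7/20, 3/10, 7/20), H(X) = 0.4760 dits
P(Y) = (1/4, 9/20, 3/10), H(Y) = 0.4634 dits

Joint entropy: H(X,Y) = 0.9244 dits

I(X;Y) = 0.4760 + 0.4634 - 0.9244 = 0.0150 dits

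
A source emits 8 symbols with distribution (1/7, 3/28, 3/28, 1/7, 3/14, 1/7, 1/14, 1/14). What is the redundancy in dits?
0.0259 dits

Redundancy measures how far a source is from maximum entropy:
R = H_max - H(X)

Maximum entropy for 8 symbols: H_max = log_10(8) = 0.9031 dits
Actual entropy: H(X) = 0.8771 dits
Redundancy: R = 0.9031 - 0.8771 = 0.0259 dits

This redundancy represents potential for compression: the source could be compressed by 0.0259 dits per symbol.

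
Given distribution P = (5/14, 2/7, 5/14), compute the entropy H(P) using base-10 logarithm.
0.4748 dits

Shannon entropy is H(X) = -Σ p(x) log p(x).

For P = (5/14, 2/7, 5/14):
H = -5/14 × log_10(5/14) -2/7 × log_10(2/7) -5/14 × log_10(5/14)
H = 0.4748 dits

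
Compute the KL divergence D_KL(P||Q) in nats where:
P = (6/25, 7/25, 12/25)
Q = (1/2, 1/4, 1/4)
0.1687 nats

KL divergence: D_KL(P||Q) = Σ p(x) log(p(x)/q(x))

Computing term by term:
  x=0: 6/25 × log_e[(6/25)/(1/2)] = 6/25 × -0.7340 = -0.1762
  x=1: 7/25 × log_e[(7/25)/(1/4)] = 7/25 × 0.1133 = 0.0317
  x=2: 12/25 × log_e[(12/25)/(1/4)] = 12/25 × 0.6523 = 0.3131

D_KL(P||Q) = 0.1687 nats

Note: KL divergence is always non-negative and equals 0 iff P = Q.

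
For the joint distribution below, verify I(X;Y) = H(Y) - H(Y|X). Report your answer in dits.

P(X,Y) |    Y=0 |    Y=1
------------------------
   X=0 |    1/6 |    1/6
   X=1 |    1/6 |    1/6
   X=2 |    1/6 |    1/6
I(X;Y) = 0.0000 dits

Mutual information has multiple equivalent forms:
- I(X;Y) = H(X) - H(X|Y)
- I(X;Y) = H(Y) - H(Y|X)
- I(X;Y) = H(X) + H(Y) - H(X,Y)

Computing all quantities:
H(X) = 0.4771, H(Y) = 0.3010, H(X,Y) = 0.7782
H(X|Y) = 0.4771, H(Y|X) = 0.3010

Verification:
H(X) - H(X|Y) = 0.4771 - 0.4771 = 0.0000
H(Y) - H(Y|X) = 0.3010 - 0.3010 = 0.0000
H(X) + H(Y) - H(X,Y) = 0.4771 + 0.3010 - 0.7782 = 0.0000

All forms give I(X;Y) = 0.0000 dits. ✓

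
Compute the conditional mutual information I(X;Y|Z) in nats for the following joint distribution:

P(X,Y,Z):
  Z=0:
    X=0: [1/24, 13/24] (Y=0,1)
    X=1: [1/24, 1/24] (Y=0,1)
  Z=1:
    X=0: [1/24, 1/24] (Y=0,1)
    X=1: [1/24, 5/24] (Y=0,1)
0.0604 nats

Conditional mutual information: I(X;Y|Z) = H(X|Z) + H(Y|Z) - H(X,Y|Z)

H(Z) = 0.6365
H(X,Z) = 1.0751 → H(X|Z) = 0.4386
H(Y,Z) = 1.0751 → H(Y|Z) = 0.4386
H(X,Y,Z) = 1.4534 → H(X,Y|Z) = 0.8169

I(X;Y|Z) = 0.4386 + 0.4386 - 0.8169 = 0.0604 nats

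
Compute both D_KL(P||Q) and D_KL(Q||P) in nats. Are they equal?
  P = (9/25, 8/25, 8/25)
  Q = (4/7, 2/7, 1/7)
D_KL(P||Q) = 0.1280, D_KL(Q||P) = 0.1164

KL divergence is not symmetric: D_KL(P||Q) ≠ D_KL(Q||P) in general.

D_KL(P||Q) = 0.1280 nats
D_KL(Q||P) = 0.1164 nats

No, they are not equal!

This asymmetry is why KL divergence is not a true distance metric.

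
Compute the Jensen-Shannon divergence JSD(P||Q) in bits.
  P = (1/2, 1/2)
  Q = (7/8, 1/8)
0.1243 bits

Jensen-Shannon divergence is:
JSD(P||Q) = 0.5 × D_KL(P||M) + 0.5 × D_KL(Q||M)
where M = 0.5 × (P + Q) is the mixture distribution.

M = 0.5 × (1/2, 1/2) + 0.5 × (7/8, 1/8) = (11/16, 5/16)

D_KL(P||M) = 0.1093 bits
D_KL(Q||M) = 0.1392 bits

JSD(P||Q) = 0.5 × 0.1093 + 0.5 × 0.1392 = 0.1243 bits

Unlike KL divergence, JSD is symmetric and bounded: 0 ≤ JSD ≤ log(2).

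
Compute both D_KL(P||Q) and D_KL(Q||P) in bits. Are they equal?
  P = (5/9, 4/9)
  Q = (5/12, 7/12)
D_KL(P||Q) = 0.0562, D_KL(Q||P) = 0.0559

KL divergence is not symmetric: D_KL(P||Q) ≠ D_KL(Q||P) in general.

D_KL(P||Q) = 0.0562 bits
D_KL(Q||P) = 0.0559 bits

No, they are not equal!

This asymmetry is why KL divergence is not a true distance metric.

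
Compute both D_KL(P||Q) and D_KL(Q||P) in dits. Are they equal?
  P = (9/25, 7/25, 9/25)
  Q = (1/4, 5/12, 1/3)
D_KL(P||Q) = 0.0207, D_KL(Q||P) = 0.0212

KL divergence is not symmetric: D_KL(P||Q) ≠ D_KL(Q||P) in general.

D_KL(P||Q) = 0.0207 dits
D_KL(Q||P) = 0.0212 dits

No, they are not equal!

This asymmetry is why KL divergence is not a true distance metric.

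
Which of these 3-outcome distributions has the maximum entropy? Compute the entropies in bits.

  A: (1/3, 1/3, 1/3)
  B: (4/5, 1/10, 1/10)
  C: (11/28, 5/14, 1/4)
A

For a discrete distribution over n outcomes, entropy is maximized by the uniform distribution.

Computing entropies:
H(A) = 1.5850 bits
H(B) = 0.9219 bits
H(C) = 1.5601 bits

The uniform distribution (where all probabilities equal 1/3) achieves the maximum entropy of log_2(3) = 1.5850 bits.

Distribution A has the highest entropy.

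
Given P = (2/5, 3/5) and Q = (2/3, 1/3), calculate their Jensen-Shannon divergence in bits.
0.0522 bits

Jensen-Shannon divergence is:
JSD(P||Q) = 0.5 × D_KL(P||M) + 0.5 × D_KL(Q||M)
where M = 0.5 × (P + Q) is the mixture distribution.

M = 0.5 × (2/5, 3/5) + 0.5 × (2/3, 1/3) = (8/15, 7/15)

D_KL(P||M) = 0.0515 bits
D_KL(Q||M) = 0.0528 bits

JSD(P||Q) = 0.5 × 0.0515 + 0.5 × 0.0528 = 0.0522 bits

Unlike KL divergence, JSD is symmetric and bounded: 0 ≤ JSD ≤ log(2).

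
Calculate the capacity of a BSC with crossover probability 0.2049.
0.2684 bits

For a binary symmetric channel (BSC) with error probability p:
Capacity C = 1 - H(p) bits per symbol

where H(p) = -p log₂(p) - (1-p) log₂(1-p) is the binary entropy function.

H(0.2049) = 0.7316 bits
C = 1 - 0.7316 = 0.2684 bits per symbol

This means we can reliably transmit up to 0.2684 bits of information per channel use.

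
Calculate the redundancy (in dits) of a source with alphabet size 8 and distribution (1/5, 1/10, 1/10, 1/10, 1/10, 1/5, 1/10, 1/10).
0.0235 dits

Redundancy measures how far a source is from maximum entropy:
R = H_max - H(X)

Maximum entropy for 8 symbols: H_max = log_10(8) = 0.9031 dits
Actual entropy: H(X) = 0.8796 dits
Redundancy: R = 0.9031 - 0.8796 = 0.0235 dits

This redundancy represents potential for compression: the source could be compressed by 0.0235 dits per symbol.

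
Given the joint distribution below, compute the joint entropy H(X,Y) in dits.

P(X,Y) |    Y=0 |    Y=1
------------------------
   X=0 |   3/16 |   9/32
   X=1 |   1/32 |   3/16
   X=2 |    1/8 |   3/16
0.7238 dits

Joint entropy is H(X,Y) = -Σ_{x,y} p(x,y) log p(x,y).

Summing over all non-zero entries:
H(X,Y) = -[3/16·log_10(3/16) + 9/32·log_10(9/32) + 1/32·log_10(1/32) + 3/16·log_10(3/16) + 1/8·log_10(1/8) + 3/16·log_10(3/16)]
H(X,Y) = 0.7238 dits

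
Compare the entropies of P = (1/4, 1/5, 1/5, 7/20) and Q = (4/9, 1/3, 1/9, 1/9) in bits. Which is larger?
P

Computing entropies in bits:
H(P) = 1.9589
H(Q) = 1.7527

Distribution P has higher entropy.

Intuition: The distribution closer to uniform (more spread out) has higher entropy.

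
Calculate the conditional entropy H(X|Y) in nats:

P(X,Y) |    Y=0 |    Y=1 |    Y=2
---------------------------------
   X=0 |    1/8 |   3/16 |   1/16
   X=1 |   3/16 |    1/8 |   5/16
0.5896 nats

Using the chain rule: H(X|Y) = H(X,Y) - H(Y)

First, compute H(X,Y) = 1.6844 nats

Marginal P(Y) = (5/16, 5/16, 3/8)
H(Y) = 1.0948 nats

H(X|Y) = H(X,Y) - H(Y) = 1.6844 - 1.0948 = 0.5896 nats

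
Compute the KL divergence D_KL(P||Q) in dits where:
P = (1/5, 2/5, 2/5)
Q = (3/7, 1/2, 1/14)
0.1943 dits

KL divergence: D_KL(P||Q) = Σ p(x) log(p(x)/q(x))

Computing term by term:
  x=0: 1/5 × log_10[(1/5)/(3/7)] = 1/5 × -0.3310 = -0.0662
  x=1: 2/5 × log_10[(2/5)/(1/2)] = 2/5 × -0.0969 = -0.0388
  x=2: 2/5 × log_10[(2/5)/(1/14)] = 2/5 × 0.7482 = 0.2993

D_KL(P||Q) = 0.1943 dits

Note: KL divergence is always non-negative and equals 0 iff P = Q.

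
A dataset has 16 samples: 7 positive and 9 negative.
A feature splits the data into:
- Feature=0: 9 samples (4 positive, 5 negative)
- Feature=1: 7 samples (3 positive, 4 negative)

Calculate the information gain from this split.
0.0002 bits

Information Gain = H(Y) - H(Y|Feature)

Before split:
P(positive) = 7/16 = 0.4375
H(Y) = 0.9887 bits

After split:
Feature=0: H = 0.9911 bits (weight = 9/16)
Feature=1: H = 0.9852 bits (weight = 7/16)
H(Y|Feature) = (9/16)×0.9911 + (7/16)×0.9852 = 0.9885 bits

Information Gain = 0.9887 - 0.9885 = 0.0002 bits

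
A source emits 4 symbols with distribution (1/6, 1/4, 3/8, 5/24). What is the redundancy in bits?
0.0671 bits

Redundancy measures how far a source is from maximum entropy:
R = H_max - H(X)

Maximum entropy for 4 symbols: H_max = log_2(4) = 2.0000 bits
Actual entropy: H(X) = 1.9329 bits
Redundancy: R = 2.0000 - 1.9329 = 0.0671 bits

This redundancy represents potential for compression: the source could be compressed by 0.0671 bits per symbol.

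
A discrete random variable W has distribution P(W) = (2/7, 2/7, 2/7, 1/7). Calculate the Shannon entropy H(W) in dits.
0.5871 dits

Shannon entropy is H(X) = -Σ p(x) log p(x).

For P = (2/7, 2/7, 2/7, 1/7):
H = -2/7 × log_10(2/7) -2/7 × log_10(2/7) -2/7 × log_10(2/7) -1/7 × log_10(1/7)
H = 0.5871 dits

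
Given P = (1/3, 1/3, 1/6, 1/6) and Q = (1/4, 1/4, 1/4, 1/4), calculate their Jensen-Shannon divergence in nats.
0.0144 nats

Jensen-Shannon divergence is:
JSD(P||Q) = 0.5 × D_KL(P||M) + 0.5 × D_KL(Q||M)
where M = 0.5 × (P + Q) is the mixture distribution.

M = 0.5 × (1/3, 1/3, 1/6, 1/6) + 0.5 × (1/4, 1/4, 1/4, 1/4) = (7/24, 7/24, 5/24, 5/24)

D_KL(P||M) = 0.0146 nats
D_KL(Q||M) = 0.0141 nats

JSD(P||Q) = 0.5 × 0.0146 + 0.5 × 0.0141 = 0.0144 nats

Unlike KL divergence, JSD is symmetric and bounded: 0 ≤ JSD ≤ log(2).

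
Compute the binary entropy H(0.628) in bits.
0.9522 bits

The binary entropy function is:
H(p) = -p log(p) - (1-p) log(1-p)

H(0.628) = -0.628 × log_2(0.628) - 0.372 × log_2(0.372)
H(0.628) = 0.9522 bits

Note: Binary entropy is maximized at p=0.5 (H=1 bit) and minimized at p=0 or p=1 (H=0).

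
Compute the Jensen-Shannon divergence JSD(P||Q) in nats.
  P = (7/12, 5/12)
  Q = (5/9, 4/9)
0.0004 nats

Jensen-Shannon divergence is:
JSD(P||Q) = 0.5 × D_KL(P||M) + 0.5 × D_KL(Q||M)
where M = 0.5 × (P + Q) is the mixture distribution.

M = 0.5 × (7/12, 5/12) + 0.5 × (5/9, 4/9) = (0.569444, 0.430556)

D_KL(P||M) = 0.0004 nats
D_KL(Q||M) = 0.0004 nats

JSD(P||Q) = 0.5 × 0.0004 + 0.5 × 0.0004 = 0.0004 nats

Unlike KL divergence, JSD is symmetric and bounded: 0 ≤ JSD ≤ log(2).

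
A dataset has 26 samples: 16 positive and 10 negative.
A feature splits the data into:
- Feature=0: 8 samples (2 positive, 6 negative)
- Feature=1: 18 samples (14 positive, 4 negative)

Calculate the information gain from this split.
0.1825 bits

Information Gain = H(Y) - H(Y|Feature)

Before split:
P(positive) = 16/26 = 0.6154
H(Y) = 0.9612 bits

After split:
Feature=0: H = 0.8113 bits (weight = 8/26)
Feature=1: H = 0.7642 bits (weight = 18/26)
H(Y|Feature) = (8/26)×0.8113 + (18/26)×0.7642 = 0.7787 bits

Information Gain = 0.9612 - 0.7787 = 0.1825 bits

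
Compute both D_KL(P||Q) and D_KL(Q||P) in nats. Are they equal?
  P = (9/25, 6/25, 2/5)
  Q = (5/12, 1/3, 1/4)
D_KL(P||Q) = 0.0565, D_KL(Q||P) = 0.0529

KL divergence is not symmetric: D_KL(P||Q) ≠ D_KL(Q||P) in general.

D_KL(P||Q) = 0.0565 nats
D_KL(Q||P) = 0.0529 nats

No, they are not equal!

This asymmetry is why KL divergence is not a true distance metric.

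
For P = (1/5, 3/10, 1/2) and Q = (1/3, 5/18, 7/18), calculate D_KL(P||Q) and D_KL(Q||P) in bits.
D_KL(P||Q) = 0.0672, D_KL(Q||P) = 0.0738

KL divergence is not symmetric: D_KL(P||Q) ≠ D_KL(Q||P) in general.

D_KL(P||Q) = 0.0672 bits
D_KL(Q||P) = 0.0738 bits

No, they are not equal!

This asymmetry is why KL divergence is not a true distance metric.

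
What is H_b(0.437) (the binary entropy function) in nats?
0.6852 nats

The binary entropy function is:
H(p) = -p log(p) - (1-p) log(1-p)

H(0.437) = -0.437 × log_e(0.437) - 0.563 × log_e(0.563)
H(0.437) = 0.6852 nats

Note: Binary entropy is maximized at p=0.5 (H=1 bit) and minimized at p=0 or p=1 (H=0).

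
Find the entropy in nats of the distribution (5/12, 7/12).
0.6792 nats

Shannon entropy is H(X) = -Σ p(x) log p(x).

For P = (5/12, 7/12):
H = -5/12 × log_e(5/12) -7/12 × log_e(7/12)
H = 0.6792 nats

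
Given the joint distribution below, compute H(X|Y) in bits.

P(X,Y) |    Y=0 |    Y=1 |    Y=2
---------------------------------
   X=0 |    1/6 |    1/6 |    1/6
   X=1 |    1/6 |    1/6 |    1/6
1.0000 bits

Using the chain rule: H(X|Y) = H(X,Y) - H(Y)

First, compute H(X,Y) = 2.5850 bits

Marginal P(Y) = (1/3, 1/3, 1/3)
H(Y) = 1.5850 bits

H(X|Y) = H(X,Y) - H(Y) = 2.5850 - 1.5850 = 1.0000 bits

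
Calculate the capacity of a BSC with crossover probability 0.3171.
0.0988 bits

For a binary symmetric channel (BSC) with error probability p:
Capacity C = 1 - H(p) bits per symbol

where H(p) = -p log₂(p) - (1-p) log₂(1-p) is the binary entropy function.

H(0.3171) = 0.9012 bits
C = 1 - 0.9012 = 0.0988 bits per symbol

This means we can reliably transmit up to 0.0988 bits of information per channel use.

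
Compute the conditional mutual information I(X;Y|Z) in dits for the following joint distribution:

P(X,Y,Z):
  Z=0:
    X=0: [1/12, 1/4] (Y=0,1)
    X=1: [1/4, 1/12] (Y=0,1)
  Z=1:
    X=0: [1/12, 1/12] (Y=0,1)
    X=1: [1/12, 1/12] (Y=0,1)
0.0379 dits

Conditional mutual information: I(X;Y|Z) = H(X|Z) + H(Y|Z) - H(X,Y|Z)

H(Z) = 0.2764
H(X,Z) = 0.5775 → H(X|Z) = 0.3010
H(Y,Z) = 0.5775 → H(Y|Z) = 0.3010
H(X,Y,Z) = 0.8406 → H(X,Y|Z) = 0.5642

I(X;Y|Z) = 0.3010 + 0.3010 - 0.5642 = 0.0379 dits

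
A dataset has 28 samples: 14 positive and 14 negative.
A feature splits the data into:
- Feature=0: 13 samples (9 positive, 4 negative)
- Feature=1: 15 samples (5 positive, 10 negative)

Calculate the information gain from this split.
0.0946 bits

Information Gain = H(Y) - H(Y|Feature)

Before split:
P(positive) = 14/28 = 0.5000
H(Y) = 1.0000 bits

After split:
Feature=0: H = 0.8905 bits (weight = 13/28)
Feature=1: H = 0.9183 bits (weight = 15/28)
H(Y|Feature) = (13/28)×0.8905 + (15/28)×0.9183 = 0.9054 bits

Information Gain = 1.0000 - 0.9054 = 0.0946 bits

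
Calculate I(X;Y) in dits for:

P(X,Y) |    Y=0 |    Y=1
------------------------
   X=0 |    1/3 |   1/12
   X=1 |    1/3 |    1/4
0.0129 dits

Mutual information: I(X;Y) = H(X) + H(Y) - H(X,Y)

Marginals:
P(X) = (5/12, 7/12), H(X) = 0.2950 dits
P(Y) = (2/3, 1/3), H(Y) = 0.2764 dits

Joint entropy: H(X,Y) = 0.5585 dits

I(X;Y) = 0.2950 + 0.2764 - 0.5585 = 0.0129 dits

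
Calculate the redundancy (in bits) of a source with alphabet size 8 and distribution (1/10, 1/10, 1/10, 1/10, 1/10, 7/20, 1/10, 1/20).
0.2606 bits

Redundancy measures how far a source is from maximum entropy:
R = H_max - H(X)

Maximum entropy for 8 symbols: H_max = log_2(8) = 3.0000 bits
Actual entropy: H(X) = 2.7394 bits
Redundancy: R = 3.0000 - 2.7394 = 0.2606 bits

This redundancy represents potential for compression: the source could be compressed by 0.2606 bits per symbol.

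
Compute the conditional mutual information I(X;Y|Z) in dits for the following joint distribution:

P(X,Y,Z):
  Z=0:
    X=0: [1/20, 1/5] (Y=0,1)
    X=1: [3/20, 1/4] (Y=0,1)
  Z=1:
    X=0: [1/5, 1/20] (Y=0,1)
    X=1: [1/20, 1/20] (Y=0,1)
0.0115 dits

Conditional mutual information: I(X;Y|Z) = H(X|Z) + H(Y|Z) - H(X,Y|Z)

H(Z) = 0.2812
H(X,Z) = 0.5602 → H(X|Z) = 0.2790
H(Y,Z) = 0.5464 → H(Y|Z) = 0.2652
H(X,Y,Z) = 0.8139 → H(X,Y|Z) = 0.5327

I(X;Y|Z) = 0.2790 + 0.2652 - 0.5327 = 0.0115 dits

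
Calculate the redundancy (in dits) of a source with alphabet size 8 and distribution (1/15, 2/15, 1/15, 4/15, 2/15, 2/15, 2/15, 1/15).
0.0481 dits

Redundancy measures how far a source is from maximum entropy:
R = H_max - H(X)

Maximum entropy for 8 symbols: H_max = log_10(8) = 0.9031 dits
Actual entropy: H(X) = 0.8550 dits
Redundancy: R = 0.9031 - 0.8550 = 0.0481 dits

This redundancy represents potential for compression: the source could be compressed by 0.0481 dits per symbol.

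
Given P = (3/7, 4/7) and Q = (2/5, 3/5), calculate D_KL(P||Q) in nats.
0.0017 nats

KL divergence: D_KL(P||Q) = Σ p(x) log(p(x)/q(x))

Computing term by term:
  x=0: 3/7 × log_e[(3/7)/(2/5)] = 3/7 × 0.0690 = 0.0296
  x=1: 4/7 × log_e[(4/7)/(3/5)] = 4/7 × -0.0488 = -0.0279

D_KL(P||Q) = 0.0017 nats

Note: KL divergence is always non-negative and equals 0 iff P = Q.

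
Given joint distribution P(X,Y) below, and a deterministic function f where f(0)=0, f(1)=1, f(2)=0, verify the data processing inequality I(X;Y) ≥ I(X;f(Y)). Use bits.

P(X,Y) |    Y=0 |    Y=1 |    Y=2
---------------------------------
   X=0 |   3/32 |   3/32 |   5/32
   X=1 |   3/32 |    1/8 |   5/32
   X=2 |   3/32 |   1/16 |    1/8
I(X;Y) = 0.0086, I(X;f(Y)) = 0.0073, inequality holds: 0.0086 ≥ 0.0073

Data Processing Inequality: For any Markov chain X → Y → Z, we have I(X;Y) ≥ I(X;Z).

Here Z = f(Y) is a deterministic function of Y, forming X → Y → Z.

Original I(X;Y) = 0.0086 bits

After applying f:
P(X,Z) where Z=f(Y):
- P(X,Z=0) = P(X,Y=0) + P(X,Y=2)
- P(X,Z=1) = P(X,Y=1)

I(X;Z) = I(X;f(Y)) = 0.0073 bits

Verification: 0.0086 ≥ 0.0073 ✓

Information cannot be created by processing; the function f can only lose information about X.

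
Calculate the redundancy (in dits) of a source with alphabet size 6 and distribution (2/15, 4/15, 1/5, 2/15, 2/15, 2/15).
0.0186 dits

Redundancy measures how far a source is from maximum entropy:
R = H_max - H(X)

Maximum entropy for 6 symbols: H_max = log_10(6) = 0.7782 dits
Actual entropy: H(X) = 0.7596 dits
Redundancy: R = 0.7782 - 0.7596 = 0.0186 dits

This redundancy represents potential for compression: the source could be compressed by 0.0186 dits per symbol.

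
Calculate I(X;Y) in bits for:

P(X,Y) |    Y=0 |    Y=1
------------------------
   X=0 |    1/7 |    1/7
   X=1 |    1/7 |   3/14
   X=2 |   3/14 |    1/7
0.0207 bits

Mutual information: I(X;Y) = H(X) + H(Y) - H(X,Y)

Marginals:
P(X) = (2/7, 5/14, 5/14), H(X) = 1.5774 bits
P(Y) = (1/2, 1/2), H(Y) = 1.0000 bits

Joint entropy: H(X,Y) = 2.5567 bits

I(X;Y) = 1.5774 + 1.0000 - 2.5567 = 0.0207 bits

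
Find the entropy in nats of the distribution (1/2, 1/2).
0.6931 nats

Shannon entropy is H(X) = -Σ p(x) log p(x).

For P = (1/2, 1/2):
H = -1/2 × log_e(1/2) -1/2 × log_e(1/2)
H = 0.6931 nats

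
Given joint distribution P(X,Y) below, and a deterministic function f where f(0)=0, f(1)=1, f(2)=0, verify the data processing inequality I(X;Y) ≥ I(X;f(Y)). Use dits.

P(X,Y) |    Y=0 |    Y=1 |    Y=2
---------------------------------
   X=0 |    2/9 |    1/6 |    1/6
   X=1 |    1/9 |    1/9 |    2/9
I(X;Y) = 0.0097, I(X;f(Y)) = 0.0007, inequality holds: 0.0097 ≥ 0.0007

Data Processing Inequality: For any Markov chain X → Y → Z, we have I(X;Y) ≥ I(X;Z).

Here Z = f(Y) is a deterministic function of Y, forming X → Y → Z.

Original I(X;Y) = 0.0097 dits

After applying f:
P(X,Z) where Z=f(Y):
- P(X,Z=0) = P(X,Y=0) + P(X,Y=2)
- P(X,Z=1) = P(X,Y=1)

I(X;Z) = I(X;f(Y)) = 0.0007 dits

Verification: 0.0097 ≥ 0.0007 ✓

Information cannot be created by processing; the function f can only lose information about X.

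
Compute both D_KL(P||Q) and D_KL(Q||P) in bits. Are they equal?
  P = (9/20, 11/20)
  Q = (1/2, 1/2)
D_KL(P||Q) = 0.0072, D_KL(Q||P) = 0.0072

KL divergence is not symmetric: D_KL(P||Q) ≠ D_KL(Q||P) in general.

D_KL(P||Q) = 0.0072 bits
D_KL(Q||P) = 0.0072 bits

In this case they happen to be equal (to 4 decimal places).

This asymmetry is why KL divergence is not a true distance metric.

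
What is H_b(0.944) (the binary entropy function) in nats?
0.2158 nats

The binary entropy function is:
H(p) = -p log(p) - (1-p) log(1-p)

H(0.944) = -0.944 × log_e(0.944) - 0.056 × log_e(0.056)
H(0.944) = 0.2158 nats

Note: Binary entropy is maximized at p=0.5 (H=1 bit) and minimized at p=0 or p=1 (H=0).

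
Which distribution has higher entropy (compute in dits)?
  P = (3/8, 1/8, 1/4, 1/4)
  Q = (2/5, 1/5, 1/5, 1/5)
Q

Computing entropies in dits:
H(P) = 0.5737
H(Q) = 0.5786

Distribution Q has higher entropy.

Intuition: The distribution closer to uniform (more spread out) has higher entropy.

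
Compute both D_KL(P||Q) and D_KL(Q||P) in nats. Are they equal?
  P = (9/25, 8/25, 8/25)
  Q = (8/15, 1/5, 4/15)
D_KL(P||Q) = 0.0672, D_KL(Q||P) = 0.0670

KL divergence is not symmetric: D_KL(P||Q) ≠ D_KL(Q||P) in general.

D_KL(P||Q) = 0.0672 nats
D_KL(Q||P) = 0.0670 nats

No, they are not equal!

This asymmetry is why KL divergence is not a true distance metric.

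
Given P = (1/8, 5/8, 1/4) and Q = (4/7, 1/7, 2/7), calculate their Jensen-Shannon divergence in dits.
0.0694 dits

Jensen-Shannon divergence is:
JSD(P||Q) = 0.5 × D_KL(P||M) + 0.5 × D_KL(Q||M)
where M = 0.5 × (P + Q) is the mixture distribution.

M = 0.5 × (1/8, 5/8, 1/4) + 0.5 × (4/7, 1/7, 2/7) = (0.348214, 0.383929, 0.267857)

D_KL(P||M) = 0.0692 dits
D_KL(Q||M) = 0.0696 dits

JSD(P||Q) = 0.5 × 0.0692 + 0.5 × 0.0696 = 0.0694 dits

Unlike KL divergence, JSD is symmetric and bounded: 0 ≤ JSD ≤ log(2).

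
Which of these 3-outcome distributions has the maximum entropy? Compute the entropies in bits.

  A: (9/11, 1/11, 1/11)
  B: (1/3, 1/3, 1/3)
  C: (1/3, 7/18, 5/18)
B

For a discrete distribution over n outcomes, entropy is maximized by the uniform distribution.

Computing entropies:
H(A) = 0.8659 bits
H(B) = 1.5850 bits
H(C) = 1.5715 bits

The uniform distribution (where all probabilities equal 1/3) achieves the maximum entropy of log_2(3) = 1.5850 bits.

Distribution B has the highest entropy.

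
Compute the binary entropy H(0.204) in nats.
0.5059 nats

The binary entropy function is:
H(p) = -p log(p) - (1-p) log(1-p)

H(0.204) = -0.204 × log_e(0.204) - 0.796 × log_e(0.796)
H(0.204) = 0.5059 nats

Note: Binary entropy is maximized at p=0.5 (H=1 bit) and minimized at p=0 or p=1 (H=0).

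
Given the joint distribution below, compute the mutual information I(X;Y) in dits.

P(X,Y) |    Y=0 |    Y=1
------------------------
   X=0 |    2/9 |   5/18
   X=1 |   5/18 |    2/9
0.0027 dits

Mutual information: I(X;Y) = H(X) + H(Y) - H(X,Y)

Marginals:
P(X) = (1/2, 1/2), H(X) = 0.3010 dits
P(Y) = (1/2, 1/2), H(Y) = 0.3010 dits

Joint entropy: H(X,Y) = 0.5994 dits

I(X;Y) = 0.3010 + 0.3010 - 0.5994 = 0.0027 dits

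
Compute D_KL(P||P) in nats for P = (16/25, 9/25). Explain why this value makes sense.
0.0000 nats

KL divergence satisfies the Gibbs inequality: D_KL(P||Q) ≥ 0 for all distributions P, Q.

D_KL(P||Q) = Σ p(x) log(p(x)/q(x))
Each term is p(x) × log_e(p(x)/p(x)) = p(x) × log_e(1) = 0, so the sum is 0.
D_KL(P||Q) = 0.0000 nats

When P = Q, the KL divergence is exactly 0, as there is no 'divergence' between identical distributions.

This non-negativity is a fundamental property: relative entropy cannot be negative because it measures how different Q is from P.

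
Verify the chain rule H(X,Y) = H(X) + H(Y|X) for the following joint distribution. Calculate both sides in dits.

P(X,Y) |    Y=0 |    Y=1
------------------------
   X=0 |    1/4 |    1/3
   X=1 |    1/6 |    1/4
H(X,Y) = 0.5898, H(X) = 0.2950, H(Y|X) = 0.2948 (all in dits)

Chain rule: H(X,Y) = H(X) + H(Y|X)

Left side — joint entropy directly:
H(X,Y) = -Σ p(x,y) log p(x,y) = 0.5898 dits

Right side — compute H(Y|X) from the conditional distributions:
P(X) = (7/12, 5/12), so H(X) = 0.2950 dits
H(Y|X) = Σ_x P(X=x) · H(Y|X=x):
  P(Y|X=0) = (3/7, 4/7), H(Y|X=0) = 0.2966, weight P(X=0) = 7/12
  P(Y|X=1) = (2/5, 3/5), H(Y|X=1) = 0.2923, weight P(X=1) = 5/12
H(Y|X) = 0.2948 dits

H(X) + H(Y|X) = 0.2950 + 0.2948 = 0.5898 dits

Both sides equal 0.5898 dits. ✓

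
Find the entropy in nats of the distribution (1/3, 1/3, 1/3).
1.0986 nats

Shannon entropy is H(X) = -Σ p(x) log p(x).

For P = (1/3, 1/3, 1/3):
H = -1/3 × log_e(1/3) -1/3 × log_e(1/3) -1/3 × log_e(1/3)
H = 1.0986 nats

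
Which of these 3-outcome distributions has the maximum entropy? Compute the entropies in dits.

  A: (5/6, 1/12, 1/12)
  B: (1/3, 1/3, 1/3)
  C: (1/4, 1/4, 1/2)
B

For a discrete distribution over n outcomes, entropy is maximized by the uniform distribution.

Computing entropies:
H(A) = 0.2458 dits
H(B) = 0.4771 dits
H(C) = 0.4515 dits

The uniform distribution (where all probabilities equal 1/3) achieves the maximum entropy of log_10(3) = 0.4771 dits.

Distribution B has the highest entropy.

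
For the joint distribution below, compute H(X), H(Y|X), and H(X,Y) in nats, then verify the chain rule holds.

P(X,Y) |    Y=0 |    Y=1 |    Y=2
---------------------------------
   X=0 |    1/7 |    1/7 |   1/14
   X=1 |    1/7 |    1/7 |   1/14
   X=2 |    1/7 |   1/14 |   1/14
H(X,Y) = 2.1440, H(X) = 1.0934, H(Y|X) = 1.0506 (all in nats)

Chain rule: H(X,Y) = H(X) + H(Y|X)

Left side — joint entropy directly:
H(X,Y) = -Σ p(x,y) log p(x,y) = 2.1440 nats

Right side — compute H(Y|X) from the conditional distributions:
P(X) = (5/14, 5/14, 2/7), so H(X) = 1.0934 nats
H(Y|X) = Σ_x P(X=x) · H(Y|X=x):
  P(Y|X=0) = (2/5, 2/5, 1/5), H(Y|X=0) = 1.0549, weight P(X=0) = 5/14
  P(Y|X=1) = (2/5, 2/5, 1/5), H(Y|X=1) = 1.0549, weight P(X=1) = 5/14
  P(Y|X=2) = (1/2, 1/4, 1/4), H(Y|X=2) = 1.0397, weight P(X=2) = 2/7
H(Y|X) = 1.0506 nats

H(X) + H(Y|X) = 1.0934 + 1.0506 = 2.1440 nats

Both sides equal 2.1440 nats. ✓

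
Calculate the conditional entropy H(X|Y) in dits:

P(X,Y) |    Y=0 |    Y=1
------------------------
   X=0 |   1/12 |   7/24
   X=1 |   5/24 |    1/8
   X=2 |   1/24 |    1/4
0.4324 dits

Using the chain rule: H(X|Y) = H(X,Y) - H(Y)

First, compute H(X,Y) = 0.7088 dits

Marginal P(Y) = (1/3, 2/3)
H(Y) = 0.2764 dits

H(X|Y) = H(X,Y) - H(Y) = 0.7088 - 0.2764 = 0.4324 dits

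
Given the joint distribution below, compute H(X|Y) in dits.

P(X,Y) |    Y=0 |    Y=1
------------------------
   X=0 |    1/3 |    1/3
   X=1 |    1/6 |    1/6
0.2764 dits

Using the chain rule: H(X|Y) = H(X,Y) - H(Y)

First, compute H(X,Y) = 0.5775 dits

Marginal P(Y) = (1/2, 1/2)
H(Y) = 0.3010 dits

H(X|Y) = H(X,Y) - H(Y) = 0.5775 - 0.3010 = 0.2764 dits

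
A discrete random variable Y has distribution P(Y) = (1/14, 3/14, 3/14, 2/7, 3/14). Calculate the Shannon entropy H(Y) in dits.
0.6674 dits

Shannon entropy is H(X) = -Σ p(x) log p(x).

For P = (1/14, 3/14, 3/14, 2/7, 3/14):
H = -1/14 × log_10(1/14) -3/14 × log_10(3/14) -3/14 × log_10(3/14) -2/7 × log_10(2/7) -3/14 × log_10(3/14)
H = 0.6674 dits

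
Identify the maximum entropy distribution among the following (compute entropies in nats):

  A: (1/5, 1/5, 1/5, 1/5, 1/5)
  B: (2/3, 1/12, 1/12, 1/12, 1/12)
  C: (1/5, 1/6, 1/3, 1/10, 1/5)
A

For a discrete distribution over n outcomes, entropy is maximized by the uniform distribution.

Computing entropies:
H(A) = 1.6094 nats
H(B) = 1.0986 nats
H(C) = 1.5389 nats

The uniform distribution (where all probabilities equal 1/5) achieves the maximum entropy of log_e(5) = 1.6094 nats.

Distribution A has the highest entropy.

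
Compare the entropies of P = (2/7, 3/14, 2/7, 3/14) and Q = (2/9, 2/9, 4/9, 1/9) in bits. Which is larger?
P

Computing entropies in bits:
H(P) = 1.9852
H(Q) = 1.8366

Distribution P has higher entropy.

Intuition: The distribution closer to uniform (more spread out) has higher entropy.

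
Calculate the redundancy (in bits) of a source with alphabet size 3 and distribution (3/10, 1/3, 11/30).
0.0048 bits

Redundancy measures how far a source is from maximum entropy:
R = H_max - H(X)

Maximum entropy for 3 symbols: H_max = log_2(3) = 1.5850 bits
Actual entropy: H(X) = 1.5801 bits
Redundancy: R = 1.5850 - 1.5801 = 0.0048 bits

This redundancy represents potential for compression: the source could be compressed by 0.0048 bits per symbol.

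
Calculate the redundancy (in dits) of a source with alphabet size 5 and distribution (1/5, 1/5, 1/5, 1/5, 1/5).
0.0000 dits

Redundancy measures how far a source is from maximum entropy:
R = H_max - H(X)

Maximum entropy for 5 symbols: H_max = log_10(5) = 0.6990 dits
Actual entropy: H(X) = 0.6990 dits
Redundancy: R = 0.6990 - 0.6990 = 0.0000 dits

This redundancy represents potential for compression: the source could be compressed by 0.0000 dits per symbol.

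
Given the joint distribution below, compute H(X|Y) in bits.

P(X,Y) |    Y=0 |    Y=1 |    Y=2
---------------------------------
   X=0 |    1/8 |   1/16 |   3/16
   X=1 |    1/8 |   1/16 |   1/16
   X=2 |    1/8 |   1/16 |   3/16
1.5254 bits

Using the chain rule: H(X|Y) = H(X,Y) - H(Y)

First, compute H(X,Y) = 3.0306 bits

Marginal P(Y) = (3/8, 3/16, 7/16)
H(Y) = 1.5052 bits

H(X|Y) = H(X,Y) - H(Y) = 3.0306 - 1.5052 = 1.5254 bits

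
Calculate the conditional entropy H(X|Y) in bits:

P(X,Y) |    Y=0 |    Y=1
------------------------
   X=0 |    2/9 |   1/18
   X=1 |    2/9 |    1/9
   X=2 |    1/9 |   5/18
1.4228 bits

Using the chain rule: H(X|Y) = H(X,Y) - H(Y)

First, compute H(X,Y) = 2.4138 bits

Marginal P(Y) = (5/9, 4/9)
H(Y) = 0.9911 bits

H(X|Y) = H(X,Y) - H(Y) = 2.4138 - 0.9911 = 1.4228 bits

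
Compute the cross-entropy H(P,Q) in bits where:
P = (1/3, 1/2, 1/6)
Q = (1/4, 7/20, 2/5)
1.6443 bits

Cross-entropy: H(P,Q) = -Σ p(x) log q(x)

Alternatively: H(P,Q) = H(P) + D_KL(P||Q)
H(P) = 1.4591 bits
D_KL(P||Q) = 0.1851 bits

H(P,Q) = 1.4591 + 0.1851 = 1.6443 bits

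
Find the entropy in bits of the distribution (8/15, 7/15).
0.9968 bits

Shannon entropy is H(X) = -Σ p(x) log p(x).

For P = (8/15, 7/15):
H = -8/15 × log_2(8/15) -7/15 × log_2(7/15)
H = 0.9968 bits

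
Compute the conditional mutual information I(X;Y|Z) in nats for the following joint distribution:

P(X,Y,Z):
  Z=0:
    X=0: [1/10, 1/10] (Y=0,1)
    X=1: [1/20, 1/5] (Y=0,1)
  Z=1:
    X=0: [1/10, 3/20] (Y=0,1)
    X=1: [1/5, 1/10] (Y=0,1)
0.0424 nats

Conditional mutual information: I(X;Y|Z) = H(X|Z) + H(Y|Z) - H(X,Y|Z)

H(Z) = 0.6881
H(X,Z) = 1.3762 → H(X|Z) = 0.6881
H(Y,Z) = 1.3535 → H(Y|Z) = 0.6654
H(X,Y,Z) = 1.9992 → H(X,Y|Z) = 1.3110

I(X;Y|Z) = 0.6881 + 0.6654 - 1.3110 = 0.0424 nats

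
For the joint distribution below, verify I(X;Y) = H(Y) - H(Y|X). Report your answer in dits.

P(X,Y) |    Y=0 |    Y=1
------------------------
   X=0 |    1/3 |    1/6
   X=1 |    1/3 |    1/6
I(X;Y) = 0.0000 dits

Mutual information has multiple equivalent forms:
- I(X;Y) = H(X) - H(X|Y)
- I(X;Y) = H(Y) - H(Y|X)
- I(X;Y) = H(X) + H(Y) - H(X,Y)

Computing all quantities:
H(X) = 0.3010, H(Y) = 0.2764, H(X,Y) = 0.5775
H(X|Y) = 0.3010, H(Y|X) = 0.2764

Verification:
H(X) - H(X|Y) = 0.3010 - 0.3010 = 0.0000
H(Y) - H(Y|X) = 0.2764 - 0.2764 = 0.0000
H(X) + H(Y) - H(X,Y) = 0.3010 + 0.2764 - 0.5775 = 0.0000

All forms give I(X;Y) = 0.0000 dits. ✓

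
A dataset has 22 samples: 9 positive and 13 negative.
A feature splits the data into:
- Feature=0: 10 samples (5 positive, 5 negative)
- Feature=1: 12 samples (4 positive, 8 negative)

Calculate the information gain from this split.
0.0206 bits

Information Gain = H(Y) - H(Y|Feature)

Before split:
P(positive) = 9/22 = 0.4091
H(Y) = 0.9760 bits

After split:
Feature=0: H = 1.0000 bits (weight = 10/22)
Feature=1: H = 0.9183 bits (weight = 12/22)
H(Y|Feature) = (10/22)×1.0000 + (12/22)×0.9183 = 0.9554 bits

Information Gain = 0.9760 - 0.9554 = 0.0206 bits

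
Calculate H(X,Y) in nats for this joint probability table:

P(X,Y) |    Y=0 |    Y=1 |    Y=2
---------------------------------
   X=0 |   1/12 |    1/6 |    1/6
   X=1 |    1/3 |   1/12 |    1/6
1.6762 nats

Joint entropy is H(X,Y) = -Σ_{x,y} p(x,y) log p(x,y).

Summing over all non-zero entries:
H(X,Y) = -[1/12·log_e(1/12) + 1/6·log_e(1/6) + 1/6·log_e(1/6) + 1/3·log_e(1/3) + 1/12·log_e(1/12) + 1/6·log_e(1/6)]
H(X,Y) = 1.6762 nats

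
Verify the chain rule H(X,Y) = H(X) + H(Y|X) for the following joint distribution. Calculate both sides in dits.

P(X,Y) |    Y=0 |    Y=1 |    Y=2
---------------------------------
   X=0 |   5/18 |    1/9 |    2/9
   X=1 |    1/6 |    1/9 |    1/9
H(X,Y) = 0.7475, H(X) = 0.2902, H(Y|X) = 0.4572 (all in dits)

Chain rule: H(X,Y) = H(X) + H(Y|X)

Left side — joint entropy directly:
H(X,Y) = -Σ p(x,y) log p(x,y) = 0.7475 dits

Right side — compute H(Y|X) from the conditional distributions:
P(X) = (11/18, 7/18), so H(X) = 0.2902 dits
H(Y|X) = Σ_x P(X=x) · H(Y|X=x):
  P(Y|X=0) = (5/11, 2/11, 4/11), H(Y|X=0) = 0.4500, weight P(X=0) = 11/18
  P(Y|X=1) = (3/7, 2/7, 2/7), H(Y|X=1) = 0.4686, weight P(X=1) = 7/18
H(Y|X) = 0.4572 dits

H(X) + H(Y|X) = 0.2902 + 0.4572 = 0.7475 dits

Both sides equal 0.7475 dits. ✓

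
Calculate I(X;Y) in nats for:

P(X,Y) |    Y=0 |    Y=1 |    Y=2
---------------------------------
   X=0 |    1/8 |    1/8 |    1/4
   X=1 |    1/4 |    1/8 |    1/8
0.0425 nats

Mutual information: I(X;Y) = H(X) + H(Y) - H(X,Y)

Marginals:
P(X) = (1/2, 1/2), H(X) = 0.6931 nats
P(Y) = (3/8, 1/4, 3/8), H(Y) = 1.0822 nats

Joint entropy: H(X,Y) = 1.7329 nats

I(X;Y) = 0.6931 + 1.0822 - 1.7329 = 0.0425 nats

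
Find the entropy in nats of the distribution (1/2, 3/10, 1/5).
1.0297 nats

Shannon entropy is H(X) = -Σ p(x) log p(x).

For P = (1/2, 3/10, 1/5):
H = -1/2 × log_e(1/2) -3/10 × log_e(3/10) -1/5 × log_e(1/5)
H = 1.0297 nats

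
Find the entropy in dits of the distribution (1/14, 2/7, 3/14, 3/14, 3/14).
0.6674 dits

Shannon entropy is H(X) = -Σ p(x) log p(x).

For P = (1/14, 2/7, 3/14, 3/14, 3/14):
H = -1/14 × log_10(1/14) -2/7 × log_10(2/7) -3/14 × log_10(3/14) -3/14 × log_10(3/14) -3/14 × log_10(3/14)
H = 0.6674 dits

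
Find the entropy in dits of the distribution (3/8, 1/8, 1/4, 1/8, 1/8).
0.6489 dits

Shannon entropy is H(X) = -Σ p(x) log p(x).

For P = (3/8, 1/8, 1/4, 1/8, 1/8):
H = -3/8 × log_10(3/8) -1/8 × log_10(1/8) -1/4 × log_10(1/4) -1/8 × log_10(1/8) -1/8 × log_10(1/8)
H = 0.6489 dits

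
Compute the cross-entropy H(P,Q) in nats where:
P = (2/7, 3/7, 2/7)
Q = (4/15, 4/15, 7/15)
1.1619 nats

Cross-entropy: H(P,Q) = -Σ p(x) log q(x)

Alternatively: H(P,Q) = H(P) + D_KL(P||Q)
H(P) = 1.0790 nats
D_KL(P||Q) = 0.0829 nats

H(P,Q) = 1.0790 + 0.0829 = 1.1619 nats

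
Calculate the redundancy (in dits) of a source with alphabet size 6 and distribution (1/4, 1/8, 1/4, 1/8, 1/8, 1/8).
0.0256 dits

Redundancy measures how far a source is from maximum entropy:
R = H_max - H(X)

Maximum entropy for 6 symbols: H_max = log_10(6) = 0.7782 dits
Actual entropy: H(X) = 0.7526 dits
Redundancy: R = 0.7782 - 0.7526 = 0.0256 dits

This redundancy represents potential for compression: the source could be compressed by 0.0256 dits per symbol.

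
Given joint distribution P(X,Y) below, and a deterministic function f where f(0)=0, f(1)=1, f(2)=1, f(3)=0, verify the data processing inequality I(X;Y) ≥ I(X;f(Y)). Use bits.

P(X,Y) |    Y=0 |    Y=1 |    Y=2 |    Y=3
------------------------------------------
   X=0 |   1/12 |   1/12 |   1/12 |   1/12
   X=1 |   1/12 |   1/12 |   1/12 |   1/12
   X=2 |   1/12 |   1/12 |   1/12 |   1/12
I(X;Y) = 0.0000, I(X;f(Y)) = 0.0000, inequality holds: 0.0000 ≥ 0.0000

Data Processing Inequality: For any Markov chain X → Y → Z, we have I(X;Y) ≥ I(X;Z).

Here Z = f(Y) is a deterministic function of Y, forming X → Y → Z.

Original I(X;Y) = 0.0000 bits

After applying f:
P(X,Z) where Z=f(Y):
- P(X,Z=0) = P(X,Y=0) + P(X,Y=3)
- P(X,Z=1) = P(X,Y=1) + P(X,Y=2)

I(X;Z) = I(X;f(Y)) = 0.0000 bits

Verification: 0.0000 ≥ 0.0000 ✓

Information cannot be created by processing; the function f can only lose information about X.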